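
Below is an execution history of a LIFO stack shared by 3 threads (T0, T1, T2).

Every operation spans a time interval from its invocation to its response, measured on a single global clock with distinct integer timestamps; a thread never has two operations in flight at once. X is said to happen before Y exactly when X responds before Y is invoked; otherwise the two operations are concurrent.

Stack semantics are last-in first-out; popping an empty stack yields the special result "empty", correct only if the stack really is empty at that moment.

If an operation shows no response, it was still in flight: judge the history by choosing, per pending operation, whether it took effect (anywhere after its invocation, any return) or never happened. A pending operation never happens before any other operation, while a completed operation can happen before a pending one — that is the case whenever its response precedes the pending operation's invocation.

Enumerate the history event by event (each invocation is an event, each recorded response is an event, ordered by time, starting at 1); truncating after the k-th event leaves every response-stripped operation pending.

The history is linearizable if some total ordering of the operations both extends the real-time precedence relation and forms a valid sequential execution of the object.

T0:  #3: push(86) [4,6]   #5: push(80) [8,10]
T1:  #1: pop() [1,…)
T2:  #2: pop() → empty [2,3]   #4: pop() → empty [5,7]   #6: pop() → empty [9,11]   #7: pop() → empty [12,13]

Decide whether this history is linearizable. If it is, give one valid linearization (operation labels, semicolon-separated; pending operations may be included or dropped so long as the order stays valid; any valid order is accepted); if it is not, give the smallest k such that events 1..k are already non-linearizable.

not linearizable — minimal violating prefix: 13 events

the violation lands at event 13, #7's response at time 13: events 1..12 linearize, events 1..13 do not
all 4 real-time-respecting orders fail — 6 completed LIFO stack operations, no legal replay
no escape via the 1 pending operation (#1): every completion choice fails
one such order, #2, #3, #4, #5, #6, #7 (pending dropped), breaks at step 3 where #4 pop() → empty is illegal
one such order, #2, #3, #4, #6, #5, #7 (pending dropped), breaks at step 3 where #4 pop() → empty is illegal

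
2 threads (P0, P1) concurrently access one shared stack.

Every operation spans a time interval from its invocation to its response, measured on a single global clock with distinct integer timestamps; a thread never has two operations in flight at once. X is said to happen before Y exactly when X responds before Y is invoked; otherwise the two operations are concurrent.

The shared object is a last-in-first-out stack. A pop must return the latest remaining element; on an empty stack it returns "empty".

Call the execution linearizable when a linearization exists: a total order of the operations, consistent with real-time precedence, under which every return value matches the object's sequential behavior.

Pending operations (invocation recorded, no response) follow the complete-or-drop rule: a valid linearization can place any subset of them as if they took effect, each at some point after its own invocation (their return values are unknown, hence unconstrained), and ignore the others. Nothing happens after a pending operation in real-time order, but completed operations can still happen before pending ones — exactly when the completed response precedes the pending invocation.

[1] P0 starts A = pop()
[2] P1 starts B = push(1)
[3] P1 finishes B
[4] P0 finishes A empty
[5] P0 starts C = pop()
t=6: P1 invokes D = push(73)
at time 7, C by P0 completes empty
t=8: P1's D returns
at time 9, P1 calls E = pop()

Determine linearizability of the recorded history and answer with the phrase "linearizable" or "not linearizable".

already the first 7 events (up to C's response at time 7) admit no linearization; the first 6 still do
every one of the 2 real-time-consistent orders over 3 completed stack ops fails the sequential spec
including or dropping the 1 pending operation (D) in any combination fails
sample order A, B, C (pending dropped) stalls at step 3 — C pop() → empty has no legal effect
sample order B, A, C (pending dropped) stalls at step 2 — A pop() → empty has no legal effect

not linearizable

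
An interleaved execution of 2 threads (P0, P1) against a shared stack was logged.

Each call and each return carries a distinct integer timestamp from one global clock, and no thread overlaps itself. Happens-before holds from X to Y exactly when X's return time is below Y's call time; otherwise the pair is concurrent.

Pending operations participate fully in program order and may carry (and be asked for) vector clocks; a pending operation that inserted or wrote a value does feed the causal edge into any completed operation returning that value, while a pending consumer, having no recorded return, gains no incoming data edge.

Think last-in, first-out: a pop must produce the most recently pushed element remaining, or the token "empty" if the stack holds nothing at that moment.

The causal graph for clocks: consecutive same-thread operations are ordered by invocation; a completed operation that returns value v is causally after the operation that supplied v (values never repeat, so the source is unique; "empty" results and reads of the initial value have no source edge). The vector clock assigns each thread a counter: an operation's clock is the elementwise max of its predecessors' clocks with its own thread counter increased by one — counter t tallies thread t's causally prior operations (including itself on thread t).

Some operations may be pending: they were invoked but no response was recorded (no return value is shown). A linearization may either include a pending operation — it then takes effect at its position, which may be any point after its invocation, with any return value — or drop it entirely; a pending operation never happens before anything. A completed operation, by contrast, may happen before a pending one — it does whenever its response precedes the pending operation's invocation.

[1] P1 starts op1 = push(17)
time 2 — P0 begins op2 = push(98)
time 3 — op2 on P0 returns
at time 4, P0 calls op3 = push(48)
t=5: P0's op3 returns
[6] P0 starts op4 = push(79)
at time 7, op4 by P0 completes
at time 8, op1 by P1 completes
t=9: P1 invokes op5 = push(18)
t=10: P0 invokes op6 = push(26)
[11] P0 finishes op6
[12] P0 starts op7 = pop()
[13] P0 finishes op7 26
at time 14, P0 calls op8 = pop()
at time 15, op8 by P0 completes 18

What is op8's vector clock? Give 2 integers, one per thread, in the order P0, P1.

op1, invoked 1, has no incoming edges; only P1's bump applies → (0, 1)
op2, invoked 2, has no incoming edges; only P0's bump applies → (1, 0)
invoked at 9, op5 merges VC(op1)=(0, 1) and bumps P1's slot → (0, 2)
invoked at 4, op3 merges VC(op2)=(1, 0) and bumps P0's slot → (2, 0)
invoked at 6, op4 merges VC(op3)=(2, 0) and bumps P0's slot → (3, 0)
invoked at 10, op6 merges VC(op4)=(3, 0) and bumps P0's slot → (4, 0)
invoked at 12, op7 merges VC(op6)=(4, 0) and bumps P0's slot → (5, 0)
invoked at 14, op8 merges VC(op5)=(0, 2), VC(op7)=(5, 0) and bumps P0's slot → (6, 2)
target: VC(op8) = (6, 2)

(6, 2)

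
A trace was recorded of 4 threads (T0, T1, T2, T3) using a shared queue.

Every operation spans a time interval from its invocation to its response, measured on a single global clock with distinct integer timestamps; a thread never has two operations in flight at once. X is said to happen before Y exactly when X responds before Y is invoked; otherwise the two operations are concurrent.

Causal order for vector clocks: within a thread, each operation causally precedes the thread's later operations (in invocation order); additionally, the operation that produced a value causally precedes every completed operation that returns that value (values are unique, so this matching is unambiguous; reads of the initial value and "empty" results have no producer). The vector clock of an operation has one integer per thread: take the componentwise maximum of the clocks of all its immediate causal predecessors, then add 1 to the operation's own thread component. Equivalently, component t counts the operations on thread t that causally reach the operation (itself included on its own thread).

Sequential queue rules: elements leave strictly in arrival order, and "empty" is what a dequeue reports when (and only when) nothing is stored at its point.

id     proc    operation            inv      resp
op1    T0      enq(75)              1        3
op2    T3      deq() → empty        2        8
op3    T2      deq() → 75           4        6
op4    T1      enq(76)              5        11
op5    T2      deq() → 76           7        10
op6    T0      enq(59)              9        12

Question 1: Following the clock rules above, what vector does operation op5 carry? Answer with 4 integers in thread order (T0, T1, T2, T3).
Answer: (1, 1, 2, 0)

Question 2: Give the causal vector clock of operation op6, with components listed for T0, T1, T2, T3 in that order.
Answer: (2, 0, 0, 0)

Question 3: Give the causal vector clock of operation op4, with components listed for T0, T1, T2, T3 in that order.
Answer: (0, 1, 0, 0)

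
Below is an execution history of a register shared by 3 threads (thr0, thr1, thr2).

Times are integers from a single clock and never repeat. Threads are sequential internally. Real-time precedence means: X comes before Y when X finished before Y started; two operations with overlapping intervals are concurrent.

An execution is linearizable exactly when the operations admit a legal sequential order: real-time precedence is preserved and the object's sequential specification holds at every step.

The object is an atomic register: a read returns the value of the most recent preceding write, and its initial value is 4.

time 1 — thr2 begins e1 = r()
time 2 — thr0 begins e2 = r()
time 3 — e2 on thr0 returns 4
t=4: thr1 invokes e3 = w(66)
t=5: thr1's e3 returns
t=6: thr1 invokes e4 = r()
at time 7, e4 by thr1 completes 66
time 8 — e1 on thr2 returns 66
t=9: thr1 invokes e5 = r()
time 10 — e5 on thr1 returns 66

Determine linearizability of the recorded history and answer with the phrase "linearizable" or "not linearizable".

witness order: e2, e3, e1, e4, e5
1. e2 r() → 4, leaving value 4
2. e3 w(66), leaving value 66
3. e1 r() → 66, leaving value 66
4. e4 r() → 66, leaving value 66
5. e5 r() → 66, leaving value 66

linearizable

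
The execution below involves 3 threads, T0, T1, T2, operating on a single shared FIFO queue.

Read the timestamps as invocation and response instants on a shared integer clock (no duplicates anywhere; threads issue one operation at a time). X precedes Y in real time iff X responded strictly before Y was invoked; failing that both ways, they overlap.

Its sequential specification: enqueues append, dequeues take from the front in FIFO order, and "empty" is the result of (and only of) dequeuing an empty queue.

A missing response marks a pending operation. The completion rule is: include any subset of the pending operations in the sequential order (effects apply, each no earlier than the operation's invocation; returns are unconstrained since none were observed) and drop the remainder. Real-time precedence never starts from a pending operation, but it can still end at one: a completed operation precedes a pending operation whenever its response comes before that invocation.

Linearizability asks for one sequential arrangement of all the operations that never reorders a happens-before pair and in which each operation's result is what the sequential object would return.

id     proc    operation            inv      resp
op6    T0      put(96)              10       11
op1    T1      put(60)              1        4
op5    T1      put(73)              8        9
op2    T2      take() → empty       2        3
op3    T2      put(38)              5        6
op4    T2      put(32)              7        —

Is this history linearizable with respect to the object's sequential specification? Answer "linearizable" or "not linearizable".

witness order: op2, op1, op3, op4, op5, op6
1. op2 take() → empty, leaving queue <>
2. op1 put(60), leaving queue <60>
3. op3 put(38), leaving queue <60,38>
4. op4 put(32) (pending, included), leaving queue <60,38,32>
5. op5 put(73), leaving queue <60,38,32,73>
6. op6 put(96), leaving queue <60,38,32,73,96>

linearizable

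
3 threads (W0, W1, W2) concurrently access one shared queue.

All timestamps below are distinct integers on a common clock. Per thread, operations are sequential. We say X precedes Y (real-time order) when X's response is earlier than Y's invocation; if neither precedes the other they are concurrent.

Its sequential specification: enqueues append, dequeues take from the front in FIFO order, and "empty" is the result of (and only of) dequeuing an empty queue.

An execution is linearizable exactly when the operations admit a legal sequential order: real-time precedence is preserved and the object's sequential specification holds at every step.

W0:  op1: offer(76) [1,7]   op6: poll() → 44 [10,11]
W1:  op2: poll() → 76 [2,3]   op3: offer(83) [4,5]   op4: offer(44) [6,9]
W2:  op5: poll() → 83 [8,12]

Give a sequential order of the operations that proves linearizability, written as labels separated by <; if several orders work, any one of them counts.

op1 < op2 < op3 < op4 < op5 < op6

after step 1 (op1 offer(76)): queue <76>
after step 2 (op2 poll() → 76): queue <>
after step 3 (op3 offer(83)): queue <83>
after step 4 (op4 offer(44)): queue <83,44>
after step 5 (op5 poll() → 83): queue <44>
after step 6 (op6 poll() → 44): queue <>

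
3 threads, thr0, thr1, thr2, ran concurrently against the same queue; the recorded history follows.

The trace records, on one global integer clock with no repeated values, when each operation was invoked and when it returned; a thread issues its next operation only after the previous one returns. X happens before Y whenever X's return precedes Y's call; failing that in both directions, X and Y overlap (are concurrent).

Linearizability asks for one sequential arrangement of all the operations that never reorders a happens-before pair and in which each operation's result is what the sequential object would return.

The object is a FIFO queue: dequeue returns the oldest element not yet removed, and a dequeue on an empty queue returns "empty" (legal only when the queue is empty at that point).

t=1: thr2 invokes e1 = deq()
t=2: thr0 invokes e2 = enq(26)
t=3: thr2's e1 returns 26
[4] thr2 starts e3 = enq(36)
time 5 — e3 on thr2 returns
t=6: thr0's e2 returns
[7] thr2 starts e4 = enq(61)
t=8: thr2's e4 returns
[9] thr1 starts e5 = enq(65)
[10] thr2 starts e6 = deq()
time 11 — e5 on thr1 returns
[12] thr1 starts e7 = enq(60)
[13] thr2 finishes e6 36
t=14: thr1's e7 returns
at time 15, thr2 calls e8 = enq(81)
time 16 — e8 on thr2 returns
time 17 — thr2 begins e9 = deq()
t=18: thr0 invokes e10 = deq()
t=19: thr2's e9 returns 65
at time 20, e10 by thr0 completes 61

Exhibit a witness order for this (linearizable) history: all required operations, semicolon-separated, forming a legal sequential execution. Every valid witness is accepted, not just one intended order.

after step 1 (e2 enq(26)): queue <26>
after step 2 (e1 deq() → 26): queue <>
after step 3 (e3 enq(36)): queue <36>
after step 4 (e4 enq(61)): queue <36,61>
after step 5 (e5 enq(65)): queue <36,61,65>
after step 6 (e6 deq() → 36): queue <61,65>
after step 7 (e7 enq(60)): queue <61,65,60>
after step 8 (e8 enq(81)): queue <61,65,60,81>
after step 9 (e10 deq() → 61): queue <65,60,81>
after step 10 (e9 deq() → 65): queue <60,81>

e2; e1; e3; e4; e5; e6; e7; e8; e10; e9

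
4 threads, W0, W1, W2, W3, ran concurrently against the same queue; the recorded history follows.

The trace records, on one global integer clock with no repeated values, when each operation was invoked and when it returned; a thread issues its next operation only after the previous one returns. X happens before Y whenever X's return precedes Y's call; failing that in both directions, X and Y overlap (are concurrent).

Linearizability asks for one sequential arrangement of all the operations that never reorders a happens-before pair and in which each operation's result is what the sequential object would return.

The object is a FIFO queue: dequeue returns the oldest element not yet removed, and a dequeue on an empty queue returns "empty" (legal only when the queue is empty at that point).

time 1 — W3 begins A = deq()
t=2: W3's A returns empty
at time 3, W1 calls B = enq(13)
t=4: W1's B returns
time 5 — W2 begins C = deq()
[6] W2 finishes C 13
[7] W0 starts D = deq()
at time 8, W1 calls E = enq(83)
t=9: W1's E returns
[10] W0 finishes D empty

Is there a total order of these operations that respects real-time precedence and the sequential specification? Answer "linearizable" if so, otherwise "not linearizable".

linearizable

a witness: A, B, C, D, E
step 1: A deq() → empty — queue <>
step 2: B enq(13) — queue <13>
step 3: C deq() → 13 — queue <>
step 4: D deq() → empty — queue <>
step 5: E enq(83) — queue <83>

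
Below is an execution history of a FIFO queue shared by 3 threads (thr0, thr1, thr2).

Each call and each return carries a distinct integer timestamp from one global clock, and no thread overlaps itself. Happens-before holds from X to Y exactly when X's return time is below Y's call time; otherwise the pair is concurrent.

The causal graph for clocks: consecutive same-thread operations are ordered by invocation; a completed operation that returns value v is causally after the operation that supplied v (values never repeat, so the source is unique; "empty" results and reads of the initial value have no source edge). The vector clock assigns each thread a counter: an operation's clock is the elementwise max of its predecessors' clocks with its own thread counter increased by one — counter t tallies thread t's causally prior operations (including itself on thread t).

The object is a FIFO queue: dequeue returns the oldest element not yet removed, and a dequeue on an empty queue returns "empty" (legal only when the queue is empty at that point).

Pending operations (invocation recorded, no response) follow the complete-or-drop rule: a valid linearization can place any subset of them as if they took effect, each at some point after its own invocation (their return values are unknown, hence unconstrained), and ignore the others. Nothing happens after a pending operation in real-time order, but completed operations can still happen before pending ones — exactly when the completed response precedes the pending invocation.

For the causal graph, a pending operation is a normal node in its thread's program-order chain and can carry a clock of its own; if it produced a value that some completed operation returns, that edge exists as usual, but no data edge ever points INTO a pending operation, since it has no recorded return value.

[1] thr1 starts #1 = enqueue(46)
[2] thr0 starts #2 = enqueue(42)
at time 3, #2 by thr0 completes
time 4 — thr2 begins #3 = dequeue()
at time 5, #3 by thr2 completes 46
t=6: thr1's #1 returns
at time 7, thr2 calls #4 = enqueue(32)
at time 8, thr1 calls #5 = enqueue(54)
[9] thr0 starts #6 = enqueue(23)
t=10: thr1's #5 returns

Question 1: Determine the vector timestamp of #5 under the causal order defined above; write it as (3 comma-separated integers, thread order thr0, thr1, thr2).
VC(#1, invoked at 1): no causal predecessors; +1 on thr1 → (0, 1, 0)
VC(#2, invoked at 2): no causal predecessors; +1 on thr0 → (1, 0, 0)
#3, invoked 4, takes VC(#1)=(0, 1, 0) under max, adds 1 for thr2 → (0, 1, 1)
#5, invoked 8, takes VC(#1)=(0, 1, 0) under max, adds 1 for thr1 → (0, 2, 0)
#6, invoked 9, takes VC(#2)=(1, 0, 0) under max, adds 1 for thr0 → (2, 0, 0)
#4, invoked 7, takes VC(#3)=(0, 1, 1) under max, adds 1 for thr2 → (0, 1, 2)
target: VC(#5) = (0, 2, 0)

(0, 2, 0)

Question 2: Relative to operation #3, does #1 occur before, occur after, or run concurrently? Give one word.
#1 spans [1,6], #3 spans [4,5]
the intervals overlap in both directions

concurrent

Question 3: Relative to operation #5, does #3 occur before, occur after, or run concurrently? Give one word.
#3 spans [4,5], #5 spans [8,10]
resp(#3)=5 < inv(#5)=8

before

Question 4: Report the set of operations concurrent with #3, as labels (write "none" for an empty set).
#3 runs from 4 to 5; window-overlapping ops are concurrent
#1 [1,6]: concurrent
#2 [2,3]: before
#4 [7,…): after
#5 [8,10]: after
#6 [9,…): after

#1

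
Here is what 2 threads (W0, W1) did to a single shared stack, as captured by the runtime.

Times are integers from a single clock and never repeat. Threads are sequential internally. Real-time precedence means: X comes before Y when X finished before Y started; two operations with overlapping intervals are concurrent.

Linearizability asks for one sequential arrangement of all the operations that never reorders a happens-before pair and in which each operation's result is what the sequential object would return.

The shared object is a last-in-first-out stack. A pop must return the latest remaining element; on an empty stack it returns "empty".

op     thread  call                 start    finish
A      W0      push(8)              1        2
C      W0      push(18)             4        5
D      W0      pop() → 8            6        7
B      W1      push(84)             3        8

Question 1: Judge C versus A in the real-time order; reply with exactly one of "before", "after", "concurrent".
C spans [4,5], A spans [1,2]
resp(A)=2 < inv(C)=4

after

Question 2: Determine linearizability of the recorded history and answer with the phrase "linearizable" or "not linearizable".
cut after 6 events: linearizable; cut after 7 events (D responds, time 7): not linearizable
a single order respects real time; the 3 completed stack operations fail replay along it
including or dropping the 1 pending operation (B) in any combination fails
e.g. A, C, D (pending dropped): illegal at step 3, since D pop() → 8 cannot apply there

not linearizable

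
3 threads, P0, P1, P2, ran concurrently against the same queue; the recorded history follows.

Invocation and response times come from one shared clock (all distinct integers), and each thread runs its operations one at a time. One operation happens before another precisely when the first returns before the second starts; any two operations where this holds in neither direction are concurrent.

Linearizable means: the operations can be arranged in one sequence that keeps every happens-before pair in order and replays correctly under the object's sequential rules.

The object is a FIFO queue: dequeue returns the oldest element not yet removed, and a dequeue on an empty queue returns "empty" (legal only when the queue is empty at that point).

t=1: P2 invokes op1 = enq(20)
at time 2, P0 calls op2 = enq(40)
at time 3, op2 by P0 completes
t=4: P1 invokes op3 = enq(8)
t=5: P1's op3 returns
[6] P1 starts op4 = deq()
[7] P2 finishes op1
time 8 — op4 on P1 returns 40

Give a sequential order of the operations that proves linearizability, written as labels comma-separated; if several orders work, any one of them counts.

step 1: op2 enq(40) — queue <40>
step 2: op1 enq(20) — queue <40,20>
step 3: op3 enq(8) — queue <40,20,8>
step 4: op4 deq() → 40 — queue <20,8>

op2, op1, op3, op4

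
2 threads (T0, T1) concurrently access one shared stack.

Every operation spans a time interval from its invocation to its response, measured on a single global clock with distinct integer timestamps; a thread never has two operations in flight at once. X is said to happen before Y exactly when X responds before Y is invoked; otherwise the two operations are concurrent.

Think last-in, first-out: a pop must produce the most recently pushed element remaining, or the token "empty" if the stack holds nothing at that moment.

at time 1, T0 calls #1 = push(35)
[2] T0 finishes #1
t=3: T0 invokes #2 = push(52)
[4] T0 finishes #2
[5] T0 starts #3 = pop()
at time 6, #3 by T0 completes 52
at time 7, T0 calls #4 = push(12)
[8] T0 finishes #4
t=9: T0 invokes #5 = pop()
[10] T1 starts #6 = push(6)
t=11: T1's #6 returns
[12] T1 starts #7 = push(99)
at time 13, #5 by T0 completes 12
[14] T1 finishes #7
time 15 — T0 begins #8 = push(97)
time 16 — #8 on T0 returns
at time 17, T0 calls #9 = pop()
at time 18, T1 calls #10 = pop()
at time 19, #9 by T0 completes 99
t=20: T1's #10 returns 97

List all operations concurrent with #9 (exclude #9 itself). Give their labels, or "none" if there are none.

#10

#9 spans [17,19]: anything still running between times 17 and 19 counts as concurrent
#1 [1,2]: before
#2 [3,4]: before
#3 [5,6]: before
#4 [7,8]: before
#5 [9,13]: before
#6 [10,11]: before
#7 [12,14]: before
#8 [15,16]: before
#10 [18,20]: concurrent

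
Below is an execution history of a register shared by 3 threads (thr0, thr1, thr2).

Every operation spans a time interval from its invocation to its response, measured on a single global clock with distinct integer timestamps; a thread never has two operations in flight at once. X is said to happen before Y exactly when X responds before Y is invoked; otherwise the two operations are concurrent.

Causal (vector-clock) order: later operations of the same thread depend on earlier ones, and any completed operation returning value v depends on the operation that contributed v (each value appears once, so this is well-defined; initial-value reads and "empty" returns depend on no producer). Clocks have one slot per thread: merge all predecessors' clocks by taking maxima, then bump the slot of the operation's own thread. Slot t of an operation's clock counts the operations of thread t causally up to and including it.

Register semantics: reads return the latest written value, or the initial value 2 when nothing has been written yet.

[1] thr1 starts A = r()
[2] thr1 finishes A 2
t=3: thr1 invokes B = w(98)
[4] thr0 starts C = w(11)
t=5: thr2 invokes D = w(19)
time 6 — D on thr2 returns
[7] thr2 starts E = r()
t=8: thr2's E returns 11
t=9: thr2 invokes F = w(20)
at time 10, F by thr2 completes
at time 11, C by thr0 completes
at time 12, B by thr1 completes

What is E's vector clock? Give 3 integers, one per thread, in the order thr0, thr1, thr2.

(1, 0, 2)

D, invoked 5, has no incoming edges; only thr2's bump applies → (0, 0, 1)
A, invoked 1, has no incoming edges; only thr1's bump applies → (0, 1, 0)
C, invoked 4, has no incoming edges; only thr0's bump applies → (1, 0, 0)
B (invocation 3): componentwise max over VC(A)=(0, 1, 0), +1 at thr1, giving (0, 2, 0)
E (invocation 7): componentwise max over VC(C)=(1, 0, 0), VC(D)=(0, 0, 1), +1 at thr2, giving (1, 0, 2)
F (invocation 9): componentwise max over VC(E)=(1, 0, 2), +1 at thr2, giving (1, 0, 3)
target: VC(E) = (1, 0, 2)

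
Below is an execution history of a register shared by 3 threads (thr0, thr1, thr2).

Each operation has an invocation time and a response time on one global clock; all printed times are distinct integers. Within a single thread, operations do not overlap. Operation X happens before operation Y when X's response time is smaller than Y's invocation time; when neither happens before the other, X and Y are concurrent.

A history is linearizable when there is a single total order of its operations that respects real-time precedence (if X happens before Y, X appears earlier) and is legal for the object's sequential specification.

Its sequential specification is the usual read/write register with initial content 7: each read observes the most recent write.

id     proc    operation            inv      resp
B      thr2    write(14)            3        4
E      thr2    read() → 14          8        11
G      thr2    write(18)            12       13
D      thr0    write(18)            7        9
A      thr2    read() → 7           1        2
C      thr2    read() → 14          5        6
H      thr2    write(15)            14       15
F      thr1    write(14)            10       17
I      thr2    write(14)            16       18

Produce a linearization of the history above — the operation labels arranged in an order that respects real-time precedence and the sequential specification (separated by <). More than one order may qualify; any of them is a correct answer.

after step 1 (A read() → 7): value 7
after step 2 (B write(14)): value 14
after step 3 (C read() → 14): value 14
after step 4 (D write(18)): value 18
after step 5 (F write(14)): value 14
after step 6 (E read() → 14): value 14
after step 7 (G write(18)): value 18
after step 8 (H write(15)): value 15
after step 9 (I write(14)): value 14

A < B < C < D < F < E < G < H < I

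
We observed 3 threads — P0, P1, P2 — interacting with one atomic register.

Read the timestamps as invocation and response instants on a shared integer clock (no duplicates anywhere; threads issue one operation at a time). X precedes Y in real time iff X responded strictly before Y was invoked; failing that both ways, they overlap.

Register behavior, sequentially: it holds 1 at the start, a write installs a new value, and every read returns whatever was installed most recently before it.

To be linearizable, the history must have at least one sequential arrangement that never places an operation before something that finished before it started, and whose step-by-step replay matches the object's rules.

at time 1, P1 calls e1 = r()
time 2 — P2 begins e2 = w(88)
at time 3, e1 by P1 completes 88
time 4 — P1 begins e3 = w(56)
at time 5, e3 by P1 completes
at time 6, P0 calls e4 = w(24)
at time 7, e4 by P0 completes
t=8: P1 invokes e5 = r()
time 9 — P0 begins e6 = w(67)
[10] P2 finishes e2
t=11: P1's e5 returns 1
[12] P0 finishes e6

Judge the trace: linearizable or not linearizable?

through event 10 a valid linearization exists; event 11 (e5 responding at time 11) ends that
checked exhaustively: 5 real-time-consistent orders of 5 completed operations, zero legal atomic register replays
every completion of the 1 pending operation (e6) was checked; none linearizes
e.g. e1, e2, e3, e4, e5 (pending dropped): illegal at step 1, since e1 r() → 88 cannot apply there
e.g. e1, e3, e2, e4, e5 (pending dropped): illegal at step 1, since e1 r() → 88 cannot apply there

not linearizable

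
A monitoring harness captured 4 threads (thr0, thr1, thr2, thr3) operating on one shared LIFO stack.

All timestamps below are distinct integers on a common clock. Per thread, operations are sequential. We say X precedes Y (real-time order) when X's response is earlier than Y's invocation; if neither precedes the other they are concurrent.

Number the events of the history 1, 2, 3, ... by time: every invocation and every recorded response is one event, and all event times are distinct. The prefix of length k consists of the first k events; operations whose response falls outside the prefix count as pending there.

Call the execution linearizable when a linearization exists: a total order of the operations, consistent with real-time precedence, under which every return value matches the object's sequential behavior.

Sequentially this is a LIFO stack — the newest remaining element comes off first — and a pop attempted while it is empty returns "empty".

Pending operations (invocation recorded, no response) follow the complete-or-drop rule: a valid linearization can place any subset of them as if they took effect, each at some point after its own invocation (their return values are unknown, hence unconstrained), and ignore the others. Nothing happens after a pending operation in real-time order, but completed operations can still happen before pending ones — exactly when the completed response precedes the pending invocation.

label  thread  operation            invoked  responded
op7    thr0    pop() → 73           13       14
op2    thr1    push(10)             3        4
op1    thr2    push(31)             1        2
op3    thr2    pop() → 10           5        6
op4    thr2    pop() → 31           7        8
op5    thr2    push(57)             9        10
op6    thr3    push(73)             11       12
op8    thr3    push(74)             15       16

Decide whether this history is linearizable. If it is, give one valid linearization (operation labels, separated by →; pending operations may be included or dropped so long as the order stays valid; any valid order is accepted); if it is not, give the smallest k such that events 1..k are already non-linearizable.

linearizable — witness: op1 → op2 → op3 → op4 → op5 → op6 → op7 → op8

step 1: op1 push(31) — stack <31>
step 2: op2 push(10) — stack <31,10>
step 3: op3 pop() → 10 — stack <31>
step 4: op4 pop() → 31 — stack <>
step 5: op5 push(57) — stack <57>
step 6: op6 push(73) — stack <57,73>
step 7: op7 pop() → 73 — stack <57>
step 8: op8 push(74) — stack <57,74>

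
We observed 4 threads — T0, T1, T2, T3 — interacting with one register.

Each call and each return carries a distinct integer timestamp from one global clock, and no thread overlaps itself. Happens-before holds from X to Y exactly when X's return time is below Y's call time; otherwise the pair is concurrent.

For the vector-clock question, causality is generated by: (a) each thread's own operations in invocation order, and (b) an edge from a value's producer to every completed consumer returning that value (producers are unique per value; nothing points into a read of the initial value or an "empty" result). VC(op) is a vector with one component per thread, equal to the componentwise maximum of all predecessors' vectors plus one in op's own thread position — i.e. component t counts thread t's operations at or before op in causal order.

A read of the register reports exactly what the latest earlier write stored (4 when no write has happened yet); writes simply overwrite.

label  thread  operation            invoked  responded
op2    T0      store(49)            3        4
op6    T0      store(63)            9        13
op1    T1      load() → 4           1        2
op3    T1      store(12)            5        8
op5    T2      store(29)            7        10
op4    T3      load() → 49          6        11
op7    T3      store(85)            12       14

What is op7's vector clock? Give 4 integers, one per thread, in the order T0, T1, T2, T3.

(1, 0, 0, 2)

op5, invoked 7, has no incoming edges; only T2's bump applies → (0, 0, 1, 0)
op1, invoked 1, has no incoming edges; only T1's bump applies → (0, 1, 0, 0)
op2, invoked 3, has no incoming edges; only T0's bump applies → (1, 0, 0, 0)
merge at op3 (invoked 5): VC(op1)=(0, 1, 0, 0), own-thread bump on T1 → (0, 2, 0, 0)
merge at op4 (invoked 6): VC(op2)=(1, 0, 0, 0), own-thread bump on T3 → (1, 0, 0, 1)
merge at op6 (invoked 9): VC(op2)=(1, 0, 0, 0), own-thread bump on T0 → (2, 0, 0, 0)
merge at op7 (invoked 12): VC(op4)=(1, 0, 0, 1), own-thread bump on T3 → (1, 0, 0, 2)
target: VC(op7) = (1, 0, 0, 2)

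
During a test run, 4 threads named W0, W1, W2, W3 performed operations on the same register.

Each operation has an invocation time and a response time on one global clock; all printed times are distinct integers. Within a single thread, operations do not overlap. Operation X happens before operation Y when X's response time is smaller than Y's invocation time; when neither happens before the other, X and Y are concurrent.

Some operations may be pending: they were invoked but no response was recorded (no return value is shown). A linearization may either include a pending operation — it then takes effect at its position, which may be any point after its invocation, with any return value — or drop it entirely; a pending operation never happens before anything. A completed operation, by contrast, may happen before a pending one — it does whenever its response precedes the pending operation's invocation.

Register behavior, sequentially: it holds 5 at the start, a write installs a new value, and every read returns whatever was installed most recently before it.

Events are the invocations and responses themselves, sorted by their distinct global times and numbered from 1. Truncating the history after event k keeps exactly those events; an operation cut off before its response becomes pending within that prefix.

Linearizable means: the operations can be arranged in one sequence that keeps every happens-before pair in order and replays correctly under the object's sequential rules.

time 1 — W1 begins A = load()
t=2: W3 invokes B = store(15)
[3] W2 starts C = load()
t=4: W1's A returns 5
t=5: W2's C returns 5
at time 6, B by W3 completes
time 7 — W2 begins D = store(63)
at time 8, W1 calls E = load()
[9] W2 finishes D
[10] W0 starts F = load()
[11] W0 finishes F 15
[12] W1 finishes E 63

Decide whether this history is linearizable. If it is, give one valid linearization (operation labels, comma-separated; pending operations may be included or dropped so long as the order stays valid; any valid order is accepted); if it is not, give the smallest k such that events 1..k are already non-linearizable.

not linearizable — minimal violating prefix: 11 events

already the first 11 events (up to F's response at time 11) admit no linearization; the first 10 still do
6 orders of the 5 completed register ops respect real time; none is legal
every completion of the 1 pending operation (E) was checked; none linearizes
one such order, A, B, C, D, F (pending dropped), breaks at step 3 where C load() → 5 is illegal
one such order, A, C, B, D, F (pending dropped), breaks at step 5 where F load() → 15 is illegal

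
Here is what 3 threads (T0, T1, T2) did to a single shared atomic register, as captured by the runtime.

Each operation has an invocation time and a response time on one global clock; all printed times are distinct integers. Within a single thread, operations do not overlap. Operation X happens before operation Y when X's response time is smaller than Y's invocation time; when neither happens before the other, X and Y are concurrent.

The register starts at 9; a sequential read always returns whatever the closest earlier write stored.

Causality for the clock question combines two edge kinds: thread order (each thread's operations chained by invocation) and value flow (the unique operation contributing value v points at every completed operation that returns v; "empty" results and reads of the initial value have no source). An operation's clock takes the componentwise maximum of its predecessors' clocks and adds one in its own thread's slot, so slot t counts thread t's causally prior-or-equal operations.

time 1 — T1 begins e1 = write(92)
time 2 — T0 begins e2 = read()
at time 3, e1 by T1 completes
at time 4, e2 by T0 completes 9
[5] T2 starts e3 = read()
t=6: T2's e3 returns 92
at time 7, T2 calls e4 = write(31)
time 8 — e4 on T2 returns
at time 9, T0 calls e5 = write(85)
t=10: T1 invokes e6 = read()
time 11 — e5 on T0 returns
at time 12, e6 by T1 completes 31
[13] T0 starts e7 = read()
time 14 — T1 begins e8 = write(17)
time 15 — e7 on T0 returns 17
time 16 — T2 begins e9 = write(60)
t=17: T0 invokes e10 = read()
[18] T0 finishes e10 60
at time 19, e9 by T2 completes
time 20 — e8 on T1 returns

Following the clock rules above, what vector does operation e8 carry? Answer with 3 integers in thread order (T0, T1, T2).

e1 (invocation 1): nothing precedes it; T1's component alone gives (0, 1, 0)
e2 (invocation 2): nothing precedes it; T0's component alone gives (1, 0, 0)
from VC(e1)=(0, 1, 0), e3 (invoked 5) maxes components and bumps T2 → (0, 1, 1)
from VC(e2)=(1, 0, 0), e5 (invoked 9) maxes components and bumps T0 → (2, 0, 0)
from VC(e3)=(0, 1, 1), e4 (invoked 7) maxes components and bumps T2 → (0, 1, 2)
from VC(e4)=(0, 1, 2), e9 (invoked 16) maxes components and bumps T2 → (0, 1, 3)
from VC(e1)=(0, 1, 0), VC(e4)=(0, 1, 2), e6 (invoked 10) maxes components and bumps T1 → (0, 2, 2)
from VC(e6)=(0, 2, 2), e8 (invoked 14) maxes components and bumps T1 → (0, 3, 2)
from VC(e5)=(2, 0, 0), VC(e8)=(0, 3, 2), e7 (invoked 13) maxes components and bumps T0 → (3, 3, 2)
from VC(e7)=(3, 3, 2), VC(e9)=(0, 1, 3), e10 (invoked 17) maxes components and bumps T0 → (4, 3, 3)
target: VC(e8) = (0, 3, 2)

(0, 3, 2)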